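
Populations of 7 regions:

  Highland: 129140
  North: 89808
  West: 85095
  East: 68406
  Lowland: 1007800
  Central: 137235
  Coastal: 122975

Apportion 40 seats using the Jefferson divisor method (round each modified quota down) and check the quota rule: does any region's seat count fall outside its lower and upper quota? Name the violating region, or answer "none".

Standard quotas: Highland 3.149, North 2.190, West 2.075, East 1.668, Lowland 24.574, Central 3.346, Coastal 2.999.
Jefferson allocation: Highland 3, North 2, West 2, East 1, Lowland 26, Central 3, Coastal 3.
Lowland has quota 24.574 (lower 24, upper 25) but receives 26 — outside the quota interval.

Lowland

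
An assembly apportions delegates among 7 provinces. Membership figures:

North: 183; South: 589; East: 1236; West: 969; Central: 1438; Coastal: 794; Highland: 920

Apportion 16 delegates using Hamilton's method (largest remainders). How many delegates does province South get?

The standard divisor is 6129/16 ≈ 383.062.
Standard quotas: North 0.478, South 1.538, East 3.227, West 2.530, Central 3.754, Coastal 2.073, Highland 2.402.
Lower quotas: North 0, South 1, East 3, West 2, Central 3, Coastal 2, Highland 2 (sum 13, leaving 3 seats).
Remainders in descending order: Central 0.754, South 0.538, West 0.530, North 0.478, Highland 0.402, East 0.227, Coastal 0.073.
The surplus seats go to Central, South, West.
South receives 2.

2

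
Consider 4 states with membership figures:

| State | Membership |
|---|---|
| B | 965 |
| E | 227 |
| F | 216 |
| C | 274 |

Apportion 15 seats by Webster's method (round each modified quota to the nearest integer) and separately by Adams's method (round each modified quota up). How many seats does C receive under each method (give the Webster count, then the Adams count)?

2 and 3

Webster: B 9, E 2, F 2, C 2.
Adams: B 8, E 2, F 2, C 3.
C gets 2 under Webster and 3 under Adams.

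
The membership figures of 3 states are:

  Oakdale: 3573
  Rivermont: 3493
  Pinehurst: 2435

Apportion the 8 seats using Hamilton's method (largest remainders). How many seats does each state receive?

Oakdale 3, Rivermont 3, Pinehurst 2

Total 9501; standard divisor 9501/8 ≈ 1187.625.
Standard quotas: Oakdale 3.009, Rivermont 2.941, Pinehurst 2.050.
Lower quotas: Oakdale 3, Rivermont 2, Pinehurst 2 (sum 7, leaving 1 seat).
Remainders in descending order: Rivermont 0.941, Pinehurst 0.050, Oakdale 0.009.
Largest remainder: Rivermont receives the extra seat.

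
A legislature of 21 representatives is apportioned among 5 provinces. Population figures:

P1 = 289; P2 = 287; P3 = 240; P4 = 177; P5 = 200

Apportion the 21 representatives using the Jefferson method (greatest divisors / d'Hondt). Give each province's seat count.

P1 5, P2 5, P3 4, P4 3, P5 4

Standard divisor 1193/21 ≈ 56.81; standard quotas: P1 5.087, P2 5.052, P3 4.225, P4 3.116, P5 3.521.
Rounding down gives 5, 5, 4, 3, 3 = 20 seats, so the divisor must be adjusted.
With modified divisor 49: modified quotas P1 5.898, P2 5.857, P3 4.898, P4 3.612, P5 4.082.
Rounding down: P1 5, P2 5, P3 4, P4 3, P5 4 (total 21).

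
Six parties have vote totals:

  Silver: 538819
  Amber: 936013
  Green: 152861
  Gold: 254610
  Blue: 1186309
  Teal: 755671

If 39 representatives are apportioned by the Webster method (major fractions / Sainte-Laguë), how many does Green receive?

Standard divisor 3824283/39 ≈ 98058.538; standard quotas: Silver 5.495, Amber 9.545, Green 1.559, Gold 2.597, Blue 12.098, Teal 7.706.
Rounding to the nearest integer gives 5, 10, 2, 3, 12, 8 = 40 seats, so the divisor must be adjusted.
With modified divisor 99600: modified quotas Silver 5.410, Amber 9.398, Green 1.535, Gold 2.556, Blue 11.911, Teal 7.587.
Rounding to the nearest integer: Silver 5, Amber 9, Green 2, Gold 3, Blue 12, Teal 8 (total 39).
Green receives 2.

2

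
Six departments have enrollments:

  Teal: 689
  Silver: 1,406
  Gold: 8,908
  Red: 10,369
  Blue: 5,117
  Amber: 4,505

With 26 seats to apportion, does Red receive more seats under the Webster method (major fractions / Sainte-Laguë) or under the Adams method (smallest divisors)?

Webster

Webster: Teal 1, Silver 1, Gold 7, Red 9, Blue 4, Amber 4.
Adams: Teal 1, Silver 2, Gold 7, Red 8, Blue 4, Amber 4.
Red gets 9 under Webster and 8 under Adams.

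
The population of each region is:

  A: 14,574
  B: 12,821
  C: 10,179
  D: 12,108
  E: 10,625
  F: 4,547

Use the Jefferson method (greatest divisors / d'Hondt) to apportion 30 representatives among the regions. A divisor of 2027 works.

With modified divisor 2027: modified quotas A 7.190, B 6.325, C 5.022, D 5.973, E 5.242, F 2.243.
Rounding down: A 7, B 6, C 5, D 5, E 5, F 2 (total 30).

A: 7; B: 6; C: 5; D: 5; E: 5; F: 2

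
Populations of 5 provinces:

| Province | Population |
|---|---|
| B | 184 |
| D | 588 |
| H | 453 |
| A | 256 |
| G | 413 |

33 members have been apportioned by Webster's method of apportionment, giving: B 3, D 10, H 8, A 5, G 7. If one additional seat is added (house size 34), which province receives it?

Priority for the next seat is population ÷ (current seats + 0.5).
Priorities: B 52.571, D 56.000, H 53.294, A 46.545, G 55.067.
Highest priority: D.

D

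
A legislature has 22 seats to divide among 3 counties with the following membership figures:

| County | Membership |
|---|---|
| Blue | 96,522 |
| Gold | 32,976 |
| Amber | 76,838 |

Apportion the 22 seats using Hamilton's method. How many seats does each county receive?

Blue 10, Gold 4, Amber 8

Standard divisor: 206336 ÷ 22 ≈ 9378.909.
Standard quotas: Blue 10.2914, Gold 3.5160, Amber 8.1926.
Lower quotas: Blue 10, Gold 3, Amber 8 (sum 21, leaving 1 seat).
Remainders in descending order: Gold 0.5160, Blue 0.2914, Amber 0.1926.
Largest remainder: Gold receives the extra seat.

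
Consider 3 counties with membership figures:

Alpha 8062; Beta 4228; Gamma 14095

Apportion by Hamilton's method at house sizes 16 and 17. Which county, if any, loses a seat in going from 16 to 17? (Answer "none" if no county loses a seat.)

none

At 16 seats: Alpha 5, Beta 3, Gamma 8.
At 17 seats: Alpha 5, Beta 3, Gamma 9.
No county's allocation decreased.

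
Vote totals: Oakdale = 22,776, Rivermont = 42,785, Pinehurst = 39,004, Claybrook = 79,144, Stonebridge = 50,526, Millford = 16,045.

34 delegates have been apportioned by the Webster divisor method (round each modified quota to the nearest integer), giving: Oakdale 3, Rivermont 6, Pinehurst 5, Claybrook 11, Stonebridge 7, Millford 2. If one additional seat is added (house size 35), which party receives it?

Pinehurst

Priority for the next seat is population ÷ (current seats + 0.5).
Priorities: Oakdale 6507.429, Rivermont 6582.308, Pinehurst 7091.636, Claybrook 6882.087, Stonebridge 6736.800, Millford 6418.000.
Highest priority: Pinehurst.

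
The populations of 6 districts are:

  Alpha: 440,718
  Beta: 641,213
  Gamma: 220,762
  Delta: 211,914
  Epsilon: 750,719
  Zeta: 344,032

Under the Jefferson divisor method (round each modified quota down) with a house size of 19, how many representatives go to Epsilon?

6

Standard divisor 2609358/19 ≈ 137334.632; standard quotas: Alpha 3.209, Beta 4.669, Gamma 1.607, Delta 1.543, Epsilon 5.466, Zeta 2.505.
Rounding down gives 3, 4, 1, 1, 5, 2 = 16 seats, so the divisor must be adjusted.
With modified divisor 112500: modified quotas Alpha 3.917, Beta 5.700, Gamma 1.962, Delta 1.884, Epsilon 6.673, Zeta 3.058.
Rounding down: Alpha 3, Beta 5, Gamma 1, Delta 1, Epsilon 6, Zeta 3 (total 19).
Epsilon receives 6.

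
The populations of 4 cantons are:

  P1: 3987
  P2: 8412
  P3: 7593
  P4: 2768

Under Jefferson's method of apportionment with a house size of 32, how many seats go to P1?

5

Standard divisor 22760/32 ≈ 711.25; standard quotas: P1 5.606, P2 11.827, P3 10.676, P4 3.892.
Rounding down gives 5, 11, 10, 3 = 29 seats, so the divisor must be adjusted.
With modified divisor 680: modified quotas P1 5.863, P2 12.371, P3 11.166, P4 4.071.
Rounding down: P1 5, P2 12, P3 11, P4 4 (total 32).
P1 receives 5.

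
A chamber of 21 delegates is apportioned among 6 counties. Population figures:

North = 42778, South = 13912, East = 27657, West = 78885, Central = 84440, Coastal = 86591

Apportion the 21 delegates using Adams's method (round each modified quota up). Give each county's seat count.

Standard divisor 334263/21 ≈ 15917.286; standard quotas: North 2.688, South 0.874, East 1.738, West 4.956, Central 5.305, Coastal 5.440.
Rounding up gives 3, 1, 2, 5, 6, 6 = 23 seats, so the divisor must be adjusted.
With modified divisor 18500: modified quotas North 2.312, South 0.752, East 1.495, West 4.264, Central 4.564, Coastal 4.681.
Rounding up: North 3, South 1, East 2, West 5, Central 5, Coastal 5 (total 21).

North: 3, South: 1, East: 2, West: 5, Central: 5, Coastal: 5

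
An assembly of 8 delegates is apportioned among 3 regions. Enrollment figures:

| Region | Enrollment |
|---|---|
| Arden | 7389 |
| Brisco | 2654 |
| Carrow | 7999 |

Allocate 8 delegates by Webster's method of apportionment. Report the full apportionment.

Arden 3, Brisco 1, Carrow 4

Standard divisor 18042/8 ≈ 2255.25; standard quotas: Arden 3.276, Brisco 1.177, Carrow 3.547.
Rounding to the nearest integer gives Arden 3, Brisco 1, Carrow 4 — total 8, matching the house size, so no adjustment is needed.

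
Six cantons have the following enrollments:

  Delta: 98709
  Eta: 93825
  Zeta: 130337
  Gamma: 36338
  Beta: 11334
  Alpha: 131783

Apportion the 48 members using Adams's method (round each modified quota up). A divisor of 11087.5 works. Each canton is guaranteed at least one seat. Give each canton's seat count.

With modified divisor 11087.5: modified quotas Delta 8.903, Eta 8.462, Zeta 11.755, Gamma 3.277, Beta 1.022, Alpha 11.886.
Rounding up: Delta 9, Eta 9, Zeta 12, Gamma 4, Beta 2, Alpha 12 (total 48).

Delta=9; Eta=9; Zeta=12; Gamma=4; Beta=2; Alpha=12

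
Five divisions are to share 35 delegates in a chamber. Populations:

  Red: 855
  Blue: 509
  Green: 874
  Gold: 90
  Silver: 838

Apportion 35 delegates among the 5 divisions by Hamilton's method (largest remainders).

Standard divisor: 3166 ÷ 35 ≈ 90.457.
Standard quotas: Red 9.452, Blue 5.627, Green 9.662, Gold 0.995, Silver 9.264.
Lower quotas: Red 9, Blue 5, Green 9, Gold 0, Silver 9 (sum 32, leaving 3 seats).
Remainders in descending order: Gold 0.995, Green 0.662, Blue 0.627, Red 0.452, Silver 0.264.
Largest remainders: Gold, Green, Blue receive the extra seats.

Red=9; Blue=6; Green=10; Gold=1; Silver=9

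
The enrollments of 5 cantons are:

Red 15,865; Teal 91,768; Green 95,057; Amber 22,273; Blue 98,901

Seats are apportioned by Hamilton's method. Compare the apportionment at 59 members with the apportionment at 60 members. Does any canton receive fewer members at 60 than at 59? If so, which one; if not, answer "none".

none

At 59 seats: Red 3, Teal 17, Green 17, Amber 4, Blue 18.
At 60 seats: Red 3, Teal 17, Green 18, Amber 4, Blue 18.
No canton's allocation decreased.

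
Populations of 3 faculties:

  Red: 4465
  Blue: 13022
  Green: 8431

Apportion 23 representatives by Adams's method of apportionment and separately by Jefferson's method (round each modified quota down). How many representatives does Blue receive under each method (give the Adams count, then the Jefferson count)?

11 and 12

Adams: Red 4, Blue 11, Green 8.
Jefferson: Red 4, Blue 12, Green 7.
Blue gets 11 under Adams and 12 under Jefferson.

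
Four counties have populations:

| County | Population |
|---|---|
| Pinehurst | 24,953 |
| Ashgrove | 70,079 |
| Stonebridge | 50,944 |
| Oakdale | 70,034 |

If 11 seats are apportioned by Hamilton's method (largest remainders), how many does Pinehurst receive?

1

Total 216010; standard divisor 216010/11 ≈ 19637.273.
Standard quotas: Pinehurst 1.2707, Ashgrove 3.5687, Stonebridge 2.5943, Oakdale 3.5664.
Lower quotas: Pinehurst 1, Ashgrove 3, Stonebridge 2, Oakdale 3 (sum 9, leaving 2 seats).
Remainders in descending order: Stonebridge 0.5943, Ashgrove 0.5687, Oakdale 0.5664, Pinehurst 0.2707.
The surplus seats go to Stonebridge, Ashgrove.
Pinehurst receives 1.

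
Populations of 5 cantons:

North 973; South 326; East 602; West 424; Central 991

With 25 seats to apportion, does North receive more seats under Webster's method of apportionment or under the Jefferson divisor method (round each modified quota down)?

Jefferson

Webster: North 7, South 2, East 5, West 3, Central 8.
Jefferson: North 8, South 2, East 4, West 3, Central 8.
North gets 7 under Webster and 8 under Jefferson.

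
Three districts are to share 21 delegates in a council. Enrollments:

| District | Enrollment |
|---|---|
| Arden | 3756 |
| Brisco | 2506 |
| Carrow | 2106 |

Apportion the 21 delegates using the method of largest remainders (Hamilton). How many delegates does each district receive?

Total 8368; standard divisor 8368/21 ≈ 398.476.
Standard quotas: Arden 9.426, Brisco 6.289, Carrow 5.285.
Lower quotas: Arden 9, Brisco 6, Carrow 5 (sum 20, leaving 1 seat).
Remainders in descending order: Arden 0.426, Brisco 0.289, Carrow 0.285.
The surplus seat goes to Arden.

Arden: 10; Brisco: 6; Carrow: 5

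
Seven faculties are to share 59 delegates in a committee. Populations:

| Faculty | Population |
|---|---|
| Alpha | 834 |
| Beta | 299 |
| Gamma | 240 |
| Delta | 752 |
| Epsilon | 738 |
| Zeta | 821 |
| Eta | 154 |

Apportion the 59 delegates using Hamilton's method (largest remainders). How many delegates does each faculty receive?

Total 3838; standard divisor 3838/59 ≈ 65.051.
Standard quotas: Alpha 12.821, Beta 4.596, Gamma 3.689, Delta 11.560, Epsilon 11.345, Zeta 12.621, Eta 2.367.
Lower quotas: Alpha 12, Beta 4, Gamma 3, Delta 11, Epsilon 11, Zeta 12, Eta 2 (sum 55, leaving 4 seats).
Remainders in descending order: Alpha 0.821, Gamma 0.689, Zeta 0.621, Beta 0.596, Delta 0.560, Eta 0.367, Epsilon 0.345.
The surplus seats go to Alpha, Gamma, Zeta, Beta.

Alpha=13, Beta=5, Gamma=4, Delta=11, Epsilon=11, Zeta=13, Eta=2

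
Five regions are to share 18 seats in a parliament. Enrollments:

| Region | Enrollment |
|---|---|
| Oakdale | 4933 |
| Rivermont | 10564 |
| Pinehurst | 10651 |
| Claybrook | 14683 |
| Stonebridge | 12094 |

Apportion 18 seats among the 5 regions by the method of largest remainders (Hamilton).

Oakdale=2, Rivermont=3, Pinehurst=4, Claybrook=5, Stonebridge=4

Standard divisor: 52925 ÷ 18 ≈ 2940.278.
Standard quotas: Oakdale 1.6777, Rivermont 3.5929, Pinehurst 3.6224, Claybrook 4.9937, Stonebridge 4.1132.
Lower quotas: Oakdale 1, Rivermont 3, Pinehurst 3, Claybrook 4, Stonebridge 4 (sum 15, leaving 3 seats).
Remainders in descending order: Claybrook 0.9937, Oakdale 0.6777, Pinehurst 0.6224, Rivermont 0.5929, Stonebridge 0.1132.
Largest remainders: Claybrook, Oakdale, Pinehurst receive the extra seats.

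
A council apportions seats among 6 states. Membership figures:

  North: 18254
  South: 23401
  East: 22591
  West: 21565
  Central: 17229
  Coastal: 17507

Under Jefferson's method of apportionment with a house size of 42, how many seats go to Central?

6

Standard divisor 120547/42 ≈ 2870.167; standard quotas: North 6.360, South 8.153, East 7.871, West 7.514, Central 6.003, Coastal 6.100.
Rounding down gives 6, 8, 7, 7, 6, 6 = 40 seats, so the divisor must be adjusted.
With modified divisor 2650: modified quotas North 6.888, South 8.831, East 8.525, West 8.138, Central 6.502, Coastal 6.606.
Rounding down: North 6, South 8, East 8, West 8, Central 6, Coastal 6 (total 42).
Central receives 6.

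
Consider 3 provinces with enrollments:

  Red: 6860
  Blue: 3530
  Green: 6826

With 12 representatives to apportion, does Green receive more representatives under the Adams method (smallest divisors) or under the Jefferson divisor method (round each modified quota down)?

Jefferson

Adams: Red 5, Blue 3, Green 4.
Jefferson: Red 5, Blue 2, Green 5.
Green gets 4 under Adams and 5 under Jefferson.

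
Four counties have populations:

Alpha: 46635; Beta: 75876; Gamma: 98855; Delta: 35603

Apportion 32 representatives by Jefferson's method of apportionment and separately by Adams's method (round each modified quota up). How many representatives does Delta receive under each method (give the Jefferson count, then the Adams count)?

4 and 5

Jefferson: Alpha 6, Beta 9, Gamma 13, Delta 4.
Adams: Alpha 6, Beta 9, Gamma 12, Delta 5.
Delta gets 4 under Jefferson and 5 under Adams.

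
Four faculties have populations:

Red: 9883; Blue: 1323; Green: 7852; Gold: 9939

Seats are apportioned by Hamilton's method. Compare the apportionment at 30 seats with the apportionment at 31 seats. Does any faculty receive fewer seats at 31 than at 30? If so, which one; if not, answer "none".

At 30 seats: Red 10, Blue 2, Green 8, Gold 10.
At 31 seats: Red 11, Blue 1, Green 8, Gold 11.
Blue drops from 2 to 1.

Blue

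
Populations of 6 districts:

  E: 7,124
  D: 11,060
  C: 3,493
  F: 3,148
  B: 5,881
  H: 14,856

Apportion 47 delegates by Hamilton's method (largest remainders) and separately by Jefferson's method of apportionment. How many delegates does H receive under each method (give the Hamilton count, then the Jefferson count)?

Hamilton: E 7, D 12, C 4, F 3, B 6, H 15.
Jefferson: E 7, D 12, C 3, F 3, B 6, H 16.
H gets 15 under Hamilton and 16 under Jefferson.

15 and 16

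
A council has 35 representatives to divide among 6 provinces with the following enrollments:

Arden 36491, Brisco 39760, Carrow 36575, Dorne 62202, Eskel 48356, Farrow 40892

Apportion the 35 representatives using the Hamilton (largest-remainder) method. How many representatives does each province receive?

The standard divisor is 264276/35 ≈ 7550.743.
Standard quotas: Arden 4.8328, Brisco 5.2657, Carrow 4.8439, Dorne 8.2379, Eskel 6.4041, Farrow 5.4156.
Lower quotas: Arden 4, Brisco 5, Carrow 4, Dorne 8, Eskel 6, Farrow 5 (sum 32, leaving 3 seats).
Remainders in descending order: Carrow 0.8439, Arden 0.8328, Farrow 0.4156, Eskel 0.4041, Brisco 0.2657, Dorne 0.2379.
The surplus seats go to Carrow, Arden, Farrow.

Arden 5; Brisco 5; Carrow 5; Dorne 8; Eskel 6; Farrow 6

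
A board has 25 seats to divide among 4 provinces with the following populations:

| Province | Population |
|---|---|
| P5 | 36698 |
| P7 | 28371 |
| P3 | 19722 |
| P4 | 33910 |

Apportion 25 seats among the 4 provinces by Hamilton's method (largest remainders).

P5=8, P7=6, P3=4, P4=7

Standard divisor: 118701 ÷ 25 ≈ 4748.04.
Standard quotas: P5 7.7291, P7 5.9753, P3 4.1537, P4 7.1419.
Lower quotas: P5 7, P7 5, P3 4, P4 7 (sum 23, leaving 2 seats).
Remainders in descending order: P7 0.9753, P5 0.7291, P3 0.1537, P4 0.1419.
Largest remainders: P7, P5 receive the extra seats.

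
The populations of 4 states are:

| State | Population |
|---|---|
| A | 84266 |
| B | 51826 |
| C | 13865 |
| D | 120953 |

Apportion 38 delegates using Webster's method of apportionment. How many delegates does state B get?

Standard divisor 270910/38 ≈ 7129.211; standard quotas: A 11.820, B 7.270, C 1.945, D 16.966.
Rounding to the nearest integer gives A 12, B 7, C 2, D 17 — total 38, matching the house size, so no adjustment is needed.
B receives 7.

7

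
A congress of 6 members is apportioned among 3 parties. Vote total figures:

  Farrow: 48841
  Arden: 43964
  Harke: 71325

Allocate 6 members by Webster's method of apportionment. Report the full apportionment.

Standard divisor 164130/6 ≈ 27355; standard quotas: Farrow 1.785, Arden 1.607, Harke 2.607.
Rounding to the nearest integer gives 2, 2, 3 = 7 seats, so the divisor must be adjusted.
With modified divisor 28900: modified quotas Farrow 1.690, Arden 1.521, Harke 2.468.
Rounding to the nearest integer: Farrow 2, Arden 2, Harke 2 (total 6).

Farrow 2, Arden 2, Harke 2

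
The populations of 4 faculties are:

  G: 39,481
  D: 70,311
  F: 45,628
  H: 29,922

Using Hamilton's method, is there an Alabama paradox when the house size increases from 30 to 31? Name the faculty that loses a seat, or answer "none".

G

At 30 seats: G 7, D 11, F 7, H 5.
At 31 seats: G 6, D 12, F 8, H 5.
G drops from 7 to 6.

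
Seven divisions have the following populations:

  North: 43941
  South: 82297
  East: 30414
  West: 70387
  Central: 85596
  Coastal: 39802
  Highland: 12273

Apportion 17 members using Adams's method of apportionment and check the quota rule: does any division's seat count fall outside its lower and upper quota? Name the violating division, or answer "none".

none

Standard quotas: North 2.048, South 3.836, East 1.418, West 3.281, Central 3.990, Coastal 1.855, Highland 0.572.
Adams allocation: North 2, South 3, East 2, West 3, Central 4, Coastal 2, Highland 1.
Every allocation lies between the lower and upper quota.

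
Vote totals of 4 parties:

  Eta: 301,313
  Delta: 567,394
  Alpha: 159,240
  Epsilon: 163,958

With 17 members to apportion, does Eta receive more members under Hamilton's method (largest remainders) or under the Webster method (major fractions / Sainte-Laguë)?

Webster

Hamilton: Eta 4, Delta 8, Alpha 2, Epsilon 3.
Webster: Eta 5, Delta 8, Alpha 2, Epsilon 2.
Eta gets 4 under Hamilton and 5 under Webster.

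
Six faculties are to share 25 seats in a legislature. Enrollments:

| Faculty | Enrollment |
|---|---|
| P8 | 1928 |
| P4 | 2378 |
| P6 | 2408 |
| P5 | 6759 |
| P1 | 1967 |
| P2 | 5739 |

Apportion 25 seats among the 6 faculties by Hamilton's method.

P8 2; P4 3; P6 3; P5 8; P1 2; P2 7

Standard divisor: 21179 ÷ 25 ≈ 847.16.
Standard quotas: P8 2.2758, P4 2.8070, P6 2.8424, P5 7.9784, P1 2.3219, P2 6.7744.
Lower quotas: P8 2, P4 2, P6 2, P5 7, P1 2, P2 6 (sum 21, leaving 4 seats).
Remainders in descending order: P5 0.9784, P6 0.8424, P4 0.8070, P2 0.7744, P1 0.3219, P8 0.2758.
Largest remainders: P5, P6, P4, P2 receive the extra seats.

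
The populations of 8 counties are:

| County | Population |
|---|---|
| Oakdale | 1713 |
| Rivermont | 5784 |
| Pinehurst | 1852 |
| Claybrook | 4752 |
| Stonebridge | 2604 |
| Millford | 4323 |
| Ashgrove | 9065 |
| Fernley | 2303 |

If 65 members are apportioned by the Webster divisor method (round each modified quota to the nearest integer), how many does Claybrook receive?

9

Standard divisor 32396/65 ≈ 498.4; standard quotas: Oakdale 3.437, Rivermont 11.605, Pinehurst 3.716, Claybrook 9.535, Stonebridge 5.225, Millford 8.674, Ashgrove 18.188, Fernley 4.621.
Rounding to the nearest integer gives 3, 12, 4, 10, 5, 9, 18, 5 = 66 seats, so the divisor must be adjusted.
With modified divisor 502: modified quotas Oakdale 3.412, Rivermont 11.522, Pinehurst 3.689, Claybrook 9.466, Stonebridge 5.187, Millford 8.612, Ashgrove 18.058, Fernley 4.588.
Rounding to the nearest integer: Oakdale 3, Rivermont 12, Pinehurst 4, Claybrook 9, Stonebridge 5, Millford 9, Ashgrove 18, Fernley 5 (total 65).
Claybrook receives 9.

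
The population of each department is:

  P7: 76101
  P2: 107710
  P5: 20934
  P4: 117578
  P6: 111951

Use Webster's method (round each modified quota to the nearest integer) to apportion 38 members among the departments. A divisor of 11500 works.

With modified divisor 11500: modified quotas P7 6.617, P2 9.366, P5 1.820, P4 10.224, P6 9.735.
Rounding to the nearest integer: P7 7, P2 9, P5 2, P4 10, P6 10 (total 38).

P7 7, P2 9, P5 2, P4 10, P6 10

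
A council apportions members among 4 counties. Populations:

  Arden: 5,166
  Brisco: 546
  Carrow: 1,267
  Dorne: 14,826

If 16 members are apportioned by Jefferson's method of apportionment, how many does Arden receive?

Standard divisor 21805/16 ≈ 1362.812; standard quotas: Arden 3.791, Brisco 0.401, Carrow 0.930, Dorne 10.879.
Rounding down gives 3, 0, 0, 10 = 13 seats, so the divisor must be adjusted.
With modified divisor 1241.8: modified quotas Arden 4.160, Brisco 0.440, Carrow 1.020, Dorne 11.939.
Rounding down: Arden 4, Brisco 0, Carrow 1, Dorne 11 (total 16).
Arden receives 4.

4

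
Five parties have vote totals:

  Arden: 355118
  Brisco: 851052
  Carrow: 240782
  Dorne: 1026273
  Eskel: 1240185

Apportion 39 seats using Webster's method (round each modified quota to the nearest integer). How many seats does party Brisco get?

9

Standard divisor 3713410/39 ≈ 95215.641; standard quotas: Arden 3.730, Brisco 8.938, Carrow 2.529, Dorne 10.778, Eskel 13.025.
Rounding to the nearest integer gives 4, 9, 3, 11, 13 = 40 seats, so the divisor must be adjusted.
With modified divisor 97312: modified quotas Arden 3.649, Brisco 8.746, Carrow 2.474, Dorne 10.546, Eskel 12.744.
Rounding to the nearest integer: Arden 4, Brisco 9, Carrow 2, Dorne 11, Eskel 13 (total 39).
Brisco receives 9.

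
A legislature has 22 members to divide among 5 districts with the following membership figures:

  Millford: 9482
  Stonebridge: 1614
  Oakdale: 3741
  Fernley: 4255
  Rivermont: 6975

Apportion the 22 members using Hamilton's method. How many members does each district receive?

Millford: 8, Stonebridge: 1, Oakdale: 3, Fernley: 4, Rivermont: 6

Total 26067; standard divisor 26067/22 ≈ 1184.864.
Standard quotas: Millford 8.0026, Stonebridge 1.3622, Oakdale 3.1573, Fernley 3.5911, Rivermont 5.8868.
Lower quotas: Millford 8, Stonebridge 1, Oakdale 3, Fernley 3, Rivermont 5 (sum 20, leaving 2 seats).
Remainders in descending order: Rivermont 0.8868, Fernley 0.5911, Stonebridge 0.3622, Oakdale 0.1573, Millford 0.0026.
Largest remainders: Rivermont, Fernley receive the extra seats.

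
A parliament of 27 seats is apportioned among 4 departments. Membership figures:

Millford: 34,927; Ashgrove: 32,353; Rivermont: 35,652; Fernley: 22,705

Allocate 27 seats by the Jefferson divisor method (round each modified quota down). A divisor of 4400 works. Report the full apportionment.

Millford: 7; Ashgrove: 7; Rivermont: 8; Fernley: 5

With modified divisor 4400: modified quotas Millford 7.938, Ashgrove 7.353, Rivermont 8.103, Fernley 5.160.
Rounding down: Millford 7, Ashgrove 7, Rivermont 8, Fernley 5 (total 27).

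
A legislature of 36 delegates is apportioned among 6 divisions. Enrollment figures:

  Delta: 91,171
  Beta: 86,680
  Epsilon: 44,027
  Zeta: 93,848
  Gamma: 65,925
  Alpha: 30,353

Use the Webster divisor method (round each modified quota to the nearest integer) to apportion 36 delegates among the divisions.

Standard divisor 412004/36 ≈ 11444.556; standard quotas: Delta 7.966, Beta 7.574, Epsilon 3.847, Zeta 8.200, Gamma 5.760, Alpha 2.652.
Rounding to the nearest integer gives 8, 8, 4, 8, 6, 3 = 37 seats, so the divisor must be adjusted.
With modified divisor 11800: modified quotas Delta 7.726, Beta 7.346, Epsilon 3.731, Zeta 7.953, Gamma 5.587, Alpha 2.572.
Rounding to the nearest integer: Delta 8, Beta 7, Epsilon 4, Zeta 8, Gamma 6, Alpha 3 (total 36).

Delta 8, Beta 7, Epsilon 4, Zeta 8, Gamma 6, Alpha 3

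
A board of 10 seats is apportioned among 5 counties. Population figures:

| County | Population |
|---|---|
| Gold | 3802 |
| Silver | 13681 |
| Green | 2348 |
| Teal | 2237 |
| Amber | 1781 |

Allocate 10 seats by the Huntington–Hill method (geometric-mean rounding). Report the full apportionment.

With divisor 2593: modified quotas Gold 1.466, Silver 5.276, Green 0.906, Teal 0.863, Amber 0.687.
Geometric-mean thresholds: Gold √(1·2)=1.414, Silver √(5·6)=5.477, Green (min 1), Teal (min 1), Amber (min 1).
Each quota rounded against its threshold gives Gold 2, Silver 5, Green 1, Teal 1, Amber 1 (total 10).

Gold 2; Silver 5; Green 1; Teal 1; Amber 1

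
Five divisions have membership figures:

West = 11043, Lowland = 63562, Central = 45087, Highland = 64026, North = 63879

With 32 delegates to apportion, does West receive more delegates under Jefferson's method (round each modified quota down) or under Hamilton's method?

Jefferson: West 1, Lowland 8, Central 6, Highland 9, North 8.
Hamilton: West 2, Lowland 8, Central 6, Highland 8, North 8.
West gets 1 under Jefferson and 2 under Hamilton.

Hamilton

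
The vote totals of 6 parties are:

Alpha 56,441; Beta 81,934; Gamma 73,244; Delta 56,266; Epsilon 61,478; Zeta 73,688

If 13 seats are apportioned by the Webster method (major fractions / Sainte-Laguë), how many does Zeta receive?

2

Standard divisor 403051/13 ≈ 31003.923; standard quotas: Alpha 1.820, Beta 2.643, Gamma 2.362, Delta 1.815, Epsilon 1.983, Zeta 2.377.
Rounding to the nearest integer gives Alpha 2, Beta 3, Gamma 2, Delta 2, Epsilon 2, Zeta 2 — total 13, matching the house size, so no adjustment is needed.
Zeta receives 2.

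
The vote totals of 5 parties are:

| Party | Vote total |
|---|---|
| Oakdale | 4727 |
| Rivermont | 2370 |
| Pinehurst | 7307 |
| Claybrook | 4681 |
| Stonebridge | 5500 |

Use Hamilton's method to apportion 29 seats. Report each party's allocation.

Oakdale 6; Rivermont 3; Pinehurst 9; Claybrook 5; Stonebridge 6

The standard divisor is 24585/29 ≈ 847.759.
Standard quotas: Oakdale 5.5759, Rivermont 2.7956, Pinehurst 8.6192, Claybrook 5.5216, Stonebridge 6.4877.
Lower quotas: Oakdale 5, Rivermont 2, Pinehurst 8, Claybrook 5, Stonebridge 6 (sum 26, leaving 3 seats).
Remainders in descending order: Rivermont 0.7956, Pinehurst 0.6192, Oakdale 0.5759, Claybrook 0.5216, Stonebridge 0.4877.
The surplus seats go to Rivermont, Pinehurst, Oakdale.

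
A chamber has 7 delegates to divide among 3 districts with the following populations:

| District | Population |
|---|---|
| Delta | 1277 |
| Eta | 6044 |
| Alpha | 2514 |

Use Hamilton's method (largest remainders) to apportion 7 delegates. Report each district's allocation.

Total 9835; standard divisor 9835/7 = 1405.
Standard quotas: Delta 0.9089, Eta 4.3018, Alpha 1.7893.
Lower quotas: Delta 0, Eta 4, Alpha 1 (sum 5, leaving 2 seats).
Remainders in descending order: Delta 0.9089, Alpha 0.7893, Eta 0.3018.
The surplus seats go to Delta, Alpha.

Delta=1, Eta=4, Alpha=2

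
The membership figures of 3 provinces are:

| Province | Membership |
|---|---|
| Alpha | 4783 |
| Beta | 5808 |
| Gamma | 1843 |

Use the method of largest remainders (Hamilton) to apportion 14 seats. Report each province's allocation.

Alpha=5; Beta=7; Gamma=2

The standard divisor is 12434/14 ≈ 888.143.
Standard quotas: Alpha 5.3854, Beta 6.5395, Gamma 2.0751.
Lower quotas: Alpha 5, Beta 6, Gamma 2 (sum 13, leaving 1 seat).
Remainders in descending order: Beta 0.5395, Alpha 0.3854, Gamma 0.0751.
Largest remainder: Beta receives the extra seat.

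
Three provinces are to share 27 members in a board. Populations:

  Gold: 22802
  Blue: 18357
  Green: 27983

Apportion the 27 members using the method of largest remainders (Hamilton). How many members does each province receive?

Gold 9, Blue 7, Green 11

Standard divisor: 69142 ÷ 27 ≈ 2560.815.
Standard quotas: Gold 8.9042, Blue 7.1684, Green 10.9274.
Lower quotas: Gold 8, Blue 7, Green 10 (sum 25, leaving 2 seats).
Remainders in descending order: Green 0.9274, Gold 0.9042, Blue 0.1684.
The surplus seats go to Green, Gold.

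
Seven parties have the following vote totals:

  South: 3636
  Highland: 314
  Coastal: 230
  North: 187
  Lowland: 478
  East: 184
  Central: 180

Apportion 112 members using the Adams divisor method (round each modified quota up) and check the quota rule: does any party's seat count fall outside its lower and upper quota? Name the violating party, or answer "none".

South

Standard quotas: South 78.179, Highland 6.751, Coastal 4.945, North 4.021, Lowland 10.278, East 3.956, Central 3.870.
Adams allocation: South 77, Highland 7, Coastal 5, North 4, Lowland 11, East 4, Central 4.
South has quota 78.179 (lower 78, upper 79) but receives 77 — outside the quota interval.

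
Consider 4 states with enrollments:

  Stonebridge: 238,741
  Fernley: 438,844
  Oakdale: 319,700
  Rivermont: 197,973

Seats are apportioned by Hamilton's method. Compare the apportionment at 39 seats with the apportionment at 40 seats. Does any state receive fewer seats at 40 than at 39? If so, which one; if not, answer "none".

Rivermont

At 39 seats: Stonebridge 8, Fernley 14, Oakdale 10, Rivermont 7.
At 40 seats: Stonebridge 8, Fernley 15, Oakdale 11, Rivermont 6.
Rivermont drops from 7 to 6.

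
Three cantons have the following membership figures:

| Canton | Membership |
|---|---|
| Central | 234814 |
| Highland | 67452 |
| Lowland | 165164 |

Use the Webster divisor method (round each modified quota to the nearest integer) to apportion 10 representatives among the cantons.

Standard divisor 467430/10 ≈ 46743; standard quotas: Central 5.024, Highland 1.443, Lowland 3.533.
Rounding to the nearest integer gives Central 5, Highland 1, Lowland 4 — total 10, matching the house size, so no adjustment is needed.

Central 5, Highland 1, Lowland 4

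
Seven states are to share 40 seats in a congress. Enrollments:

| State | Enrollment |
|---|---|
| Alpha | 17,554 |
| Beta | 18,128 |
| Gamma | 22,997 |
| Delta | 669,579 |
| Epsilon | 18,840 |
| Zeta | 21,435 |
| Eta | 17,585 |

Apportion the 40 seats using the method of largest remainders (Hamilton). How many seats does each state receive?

The standard divisor is 786118/40 ≈ 19652.95.
Standard quotas: Alpha 0.8932, Beta 0.9224, Gamma 1.1702, Delta 34.0702, Epsilon 0.9586, Zeta 1.0907, Eta 0.8948.
Lower quotas: Alpha 0, Beta 0, Gamma 1, Delta 34, Epsilon 0, Zeta 1, Eta 0 (sum 36, leaving 4 seats).
Remainders in descending order: Epsilon 0.9586, Beta 0.9224, Eta 0.8948, Alpha 0.8932, Gamma 0.1702, Zeta 0.0907, Delta 0.0702.
The surplus seats go to Epsilon, Beta, Eta, Alpha.

Alpha 1, Beta 1, Gamma 1, Delta 34, Epsilon 1, Zeta 1, Eta 1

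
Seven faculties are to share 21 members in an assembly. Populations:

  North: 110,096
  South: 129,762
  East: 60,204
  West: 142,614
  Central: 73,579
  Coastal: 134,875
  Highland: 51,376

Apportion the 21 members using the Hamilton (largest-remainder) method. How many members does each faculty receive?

Total 702506; standard divisor 702506/21 ≈ 33452.667.
Standard quotas: North 3.2911, South 3.8790, East 1.7997, West 4.2632, Central 2.1995, Coastal 4.0318, Highland 1.5358.
Lower quotas: North 3, South 3, East 1, West 4, Central 2, Coastal 4, Highland 1 (sum 18, leaving 3 seats).
Remainders in descending order: South 0.8790, East 0.7997, Highland 0.5358, North 0.2911, West 0.2632, Central 0.1995, Coastal 0.0318.
The surplus seats go to South, East, Highland.

North 3; South 4; East 2; West 4; Central 2; Coastal 4; Highland 2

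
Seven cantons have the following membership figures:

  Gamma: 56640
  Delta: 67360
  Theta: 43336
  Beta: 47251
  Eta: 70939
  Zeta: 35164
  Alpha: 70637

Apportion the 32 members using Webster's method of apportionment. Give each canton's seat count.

Standard divisor 391327/32 ≈ 12228.969; standard quotas: Gamma 4.632, Delta 5.508, Theta 3.544, Beta 3.864, Eta 5.801, Zeta 2.875, Alpha 5.776.
Rounding to the nearest integer gives 5, 6, 4, 4, 6, 3, 6 = 34 seats, so the divisor must be adjusted.
With modified divisor 12500: modified quotas Gamma 4.531, Delta 5.389, Theta 3.467, Beta 3.780, Eta 5.675, Zeta 2.813, Alpha 5.651.
Rounding to the nearest integer: Gamma 5, Delta 5, Theta 3, Beta 4, Eta 6, Zeta 3, Alpha 6 (total 32).

Gamma 5, Delta 5, Theta 3, Beta 4, Eta 6, Zeta 3, Alpha 6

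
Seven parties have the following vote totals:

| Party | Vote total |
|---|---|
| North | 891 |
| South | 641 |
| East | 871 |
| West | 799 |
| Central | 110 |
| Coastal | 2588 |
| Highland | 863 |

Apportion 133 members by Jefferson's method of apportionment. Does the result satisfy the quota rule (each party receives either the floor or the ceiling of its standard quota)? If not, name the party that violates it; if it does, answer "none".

Standard quotas: North 17.522, South 12.606, East 17.129, West 15.713, Central 2.163, Coastal 50.895, Highland 16.972.
Jefferson allocation: North 17, South 12, East 17, West 16, Central 2, Coastal 52, Highland 17.
Coastal has quota 50.895 (lower 50, upper 51) but receives 52 — outside the quota interval.

Coastal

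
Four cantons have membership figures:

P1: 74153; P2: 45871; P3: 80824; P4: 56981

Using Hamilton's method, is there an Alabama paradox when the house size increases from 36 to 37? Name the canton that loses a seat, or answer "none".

At 36 seats: P1 10, P2 7, P3 11, P4 8.
At 37 seats: P1 11, P2 6, P3 12, P4 8.
P2 drops from 7 to 6.

P2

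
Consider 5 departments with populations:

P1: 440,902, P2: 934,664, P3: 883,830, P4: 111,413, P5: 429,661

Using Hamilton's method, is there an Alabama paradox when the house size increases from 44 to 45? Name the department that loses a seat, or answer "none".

At 44 seats: P1 7, P2 14, P3 14, P4 2, P5 7.
At 45 seats: P1 7, P2 15, P3 14, P4 2, P5 7.
No department's allocation decreased.

none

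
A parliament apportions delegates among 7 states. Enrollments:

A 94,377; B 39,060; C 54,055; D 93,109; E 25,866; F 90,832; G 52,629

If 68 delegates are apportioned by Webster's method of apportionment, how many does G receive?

8

Standard divisor 449928/68 ≈ 6616.588; standard quotas: A 14.264, B 5.903, C 8.170, D 14.072, E 3.909, F 13.728, G 7.954.
Rounding to the nearest integer gives A 14, B 6, C 8, D 14, E 4, F 14, G 8 — total 68, matching the house size, so no adjustment is needed.
G receives 8.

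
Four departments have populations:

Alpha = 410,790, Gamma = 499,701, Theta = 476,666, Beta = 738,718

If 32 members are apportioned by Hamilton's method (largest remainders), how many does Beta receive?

11

The standard divisor is 2125875/32 ≈ 66433.594.
Standard quotas: Alpha 6.1835, Gamma 7.5218, Theta 7.1751, Beta 11.1196.
Lower quotas: Alpha 6, Gamma 7, Theta 7, Beta 11 (sum 31, leaving 1 seat).
Remainders in descending order: Gamma 0.5218, Alpha 0.1835, Theta 0.1751, Beta 0.1196.
The surplus seat goes to Gamma.
Beta receives 11.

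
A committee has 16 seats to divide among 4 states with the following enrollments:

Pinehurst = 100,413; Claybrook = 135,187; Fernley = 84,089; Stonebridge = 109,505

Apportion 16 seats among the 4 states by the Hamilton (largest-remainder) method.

Pinehurst: 4, Claybrook: 5, Fernley: 3, Stonebridge: 4

Standard divisor: 429194 ÷ 16 ≈ 26824.625.
Standard quotas: Pinehurst 3.7433, Claybrook 5.0397, Fernley 3.1348, Stonebridge 4.0823.
Lower quotas: Pinehurst 3, Claybrook 5, Fernley 3, Stonebridge 4 (sum 15, leaving 1 seat).
Remainders in descending order: Pinehurst 0.7433, Fernley 0.1348, Stonebridge 0.0823, Claybrook 0.0397.
Largest remainder: Pinehurst receives the extra seat.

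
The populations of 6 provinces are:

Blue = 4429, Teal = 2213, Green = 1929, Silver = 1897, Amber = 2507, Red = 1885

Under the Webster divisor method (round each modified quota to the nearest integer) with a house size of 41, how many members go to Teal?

6

Standard divisor 14860/41 ≈ 362.439; standard quotas: Blue 12.220, Teal 6.106, Green 5.322, Silver 5.234, Amber 6.917, Red 5.201.
Rounding to the nearest integer gives 12, 6, 5, 5, 7, 5 = 40 seats, so the divisor must be adjusted.
With modified divisor 353: modified quotas Blue 12.547, Teal 6.269, Green 5.465, Silver 5.374, Amber 7.102, Red 5.340.
Rounding to the nearest integer: Blue 13, Teal 6, Green 5, Silver 5, Amber 7, Red 5 (total 41).
Teal receives 6.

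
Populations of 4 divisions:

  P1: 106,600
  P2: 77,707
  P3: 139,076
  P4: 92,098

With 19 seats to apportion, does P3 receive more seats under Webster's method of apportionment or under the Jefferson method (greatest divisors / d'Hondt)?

Jefferson

Webster: P1 5, P2 4, P3 6, P4 4.
Jefferson: P1 5, P2 3, P3 7, P4 4.
P3 gets 6 under Webster and 7 under Jefferson.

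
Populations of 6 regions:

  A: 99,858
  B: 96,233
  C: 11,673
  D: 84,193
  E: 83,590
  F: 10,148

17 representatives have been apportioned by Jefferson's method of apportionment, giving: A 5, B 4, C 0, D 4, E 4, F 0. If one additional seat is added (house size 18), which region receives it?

B

Priority for the next seat is population ÷ (current seats + 1).
Priorities: A 16643.000, B 19246.600, C 11673.000, D 16838.600, E 16718.000, F 10148.000.
Highest priority: B.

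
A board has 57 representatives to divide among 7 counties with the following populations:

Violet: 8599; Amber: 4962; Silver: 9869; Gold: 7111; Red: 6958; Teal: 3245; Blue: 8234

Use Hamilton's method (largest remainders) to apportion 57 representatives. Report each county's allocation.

Total 48978; standard divisor 48978/57 ≈ 859.263.
Standard quotas: Violet 10.0074, Amber 5.7747, Silver 11.4854, Gold 8.2757, Red 8.0976, Teal 3.7765, Blue 9.5826.
Lower quotas: Violet 10, Amber 5, Silver 11, Gold 8, Red 8, Teal 3, Blue 9 (sum 54, leaving 3 seats).
Remainders in descending order: Teal 0.7765, Amber 0.7747, Blue 0.5826, Silver 0.4854, Gold 0.2757, Red 0.0976, Violet 0.0074.
Largest remainders: Teal, Amber, Blue receive the extra seats.

Violet 10; Amber 6; Silver 11; Gold 8; Red 8; Teal 4; Blue 10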